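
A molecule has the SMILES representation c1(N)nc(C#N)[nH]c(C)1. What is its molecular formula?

Atom tally by fragment:
  imidazole ring core → C:3 H:4 N:2
  (− 3 ring H displaced by substituents)
  + NH2 → N:1 H:2
  + CN → C:1 N:1
  + CH3 → C:1 H:3
Element totals:
  C: 5
  H: 6
  N: 4

C5H6N4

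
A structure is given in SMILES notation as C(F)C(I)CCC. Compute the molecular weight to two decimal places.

Atom tally by fragment:
  FCH2 → C:1 H:2 F:1
  CH(I) → C:1 H:1 I:1
  CH2 → C:1 H:2
  CH2 → C:1 H:2
  CH3 → C:1 H:3
Element totals:
  C: 5
  H: 10
  F: 1
  I: 1
Molecular formula: C5H10FI.
  M = 5(12.011) + 10(1.008) + 18.998 + 126.904
    = 60.055 + 10.080 + 18.998 + 126.904 = 216.037

216.04 g/mol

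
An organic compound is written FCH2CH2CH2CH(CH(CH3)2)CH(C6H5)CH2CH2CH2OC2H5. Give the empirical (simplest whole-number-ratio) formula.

Element totals:
  C: 19
  H: 31
  F: 1
  O: 1
Molecular formula: C19H31FO.
gcd of subscripts (19, 1, 31, 1) = 1, so the empirical formula equals the molecular formula.

C19H31FO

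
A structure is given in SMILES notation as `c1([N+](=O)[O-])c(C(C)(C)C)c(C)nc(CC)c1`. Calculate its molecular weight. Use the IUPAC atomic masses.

222.29 g/mol

Atom tally by fragment:
  pyridine ring core → C:5 H:5 N:1
  (− 4 ring H displaced by substituents)
  + NO2 → N:1 O:2
  + C(CH3)3 → C:4 H:9
  + CH3 → C:1 H:3
  + C2H5 → C:2 H:5
Element totals:
  C: 12
  H: 18
  N: 2
  O: 2
Molecular formula: C12H18N2O2.
  M = 12(12.011) + 18(1.008) + 2(14.007) + 2(15.999)
    = 144.132 + 18.144 + 28.014 + 31.998 = 222.288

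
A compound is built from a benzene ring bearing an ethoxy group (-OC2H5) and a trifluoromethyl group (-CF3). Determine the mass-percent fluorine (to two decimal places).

29.97%

Atom tally by fragment:
  benzene ring core → C:6 H:6
  (− 2 ring H displaced by substituents)
  + OC2H5 → C:2 H:5 O:1
  + CF3 → C:1 F:3
Element totals:
  C: 9
  H: 9
  F: 3
  O: 1
Molecular formula: C9H9F3O.
Molar mass = 190.164 g/mol.
Mass from F: 3 × 18.998 = 56.994 g/mol.
%F = 56.994 / 190.164 × 100 = 29.97%.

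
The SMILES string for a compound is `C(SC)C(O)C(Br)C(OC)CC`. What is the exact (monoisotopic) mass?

256.0133

Atom tally by fragment:
  CH3SCH2 → C:2 H:5 S:1
  CH(OH) → C:1 H:2 O:1
  CH(Br) → C:1 H:1 Br:1
  CH(OCH3) → C:2 H:4 O:1
  CH2 → C:1 H:2
  CH3 → C:1 H:3
Element totals:
  C: 8
  H: 17
  Br: 1
  O: 2
  S: 1
Molecular formula: C8H17BrO2S.
  M = 8(12.0) + 17(1.007825) + 78.918338 + 2(15.994915) + 31.972071
    = 96.000000 + 17.133025 + 78.918338 + 31.989830 + 31.972071 = 256.013264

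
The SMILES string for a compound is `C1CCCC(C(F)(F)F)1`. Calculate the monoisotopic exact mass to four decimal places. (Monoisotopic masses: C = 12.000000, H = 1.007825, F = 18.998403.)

Atom tally by fragment:
  cyclopentane ring core → C:5 H:10
  (− 1 ring H displaced by substituents)
  + CF3 → C:1 F:3
Element totals:
  C: 6
  H: 9
  F: 3
Molecular formula: C6H9F3.
  M = 6(12.0) + 9(1.007825) + 3(18.998403)
    = 72.000000 + 9.070425 + 56.995209 = 138.065634

138.0656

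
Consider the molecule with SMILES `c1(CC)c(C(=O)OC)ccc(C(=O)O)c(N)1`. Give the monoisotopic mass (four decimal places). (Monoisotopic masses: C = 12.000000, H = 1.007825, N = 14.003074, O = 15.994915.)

223.0845

Atom tally by fragment:
  benzene ring core → C:6 H:6
  (− 4 ring H displaced by substituents)
  + C2H5 → C:2 H:5
  + COOCH3 → C:2 H:3 O:2
  + COOH → C:1 H:1 O:2
  + NH2 → N:1 H:2
Element totals:
  C: 11
  H: 13
  N: 1
  O: 4
Molecular formula: C11H13NO4.
  M = 11(12.0) + 13(1.007825) + 14.003074 + 4(15.994915)
    = 132.000000 + 13.101725 + 14.003074 + 63.979660 = 223.084459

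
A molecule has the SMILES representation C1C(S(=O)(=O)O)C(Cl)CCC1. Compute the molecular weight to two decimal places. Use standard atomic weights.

198.66 g/mol

Atom tally by fragment:
  cyclohexane ring core → C:6 H:12
  (− 2 ring H displaced by substituents)
  + SO3H → S:1 O:3 H:1
  + Cl → Cl:1
Element totals:
  C: 6
  H: 11
  Cl: 1
  O: 3
  S: 1
Molecular formula: C6H11ClO3S.
  M = 6(12.011) + 11(1.008) + 35.45 + 3(15.999) + 32.06
    = 72.066 + 11.088 + 35.450 + 47.997 + 32.060 = 198.661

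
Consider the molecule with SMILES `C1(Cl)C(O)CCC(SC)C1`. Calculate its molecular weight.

180.69 g/mol

Atom tally by fragment:
  cyclohexane ring core → C:6 H:12
  (− 3 ring H displaced by substituents)
  + Cl → Cl:1
  + OH → O:1 H:1
  + SCH3 → C:1 H:3 S:1
Element totals:
  C: 7
  H: 13
  Cl: 1
  O: 1
  S: 1
Molecular formula: C7H13ClOS.
  M = 7(12.011) + 13(1.008) + 35.45 + 15.999 + 32.06
    = 84.077 + 13.104 + 35.450 + 15.999 + 32.060 = 180.690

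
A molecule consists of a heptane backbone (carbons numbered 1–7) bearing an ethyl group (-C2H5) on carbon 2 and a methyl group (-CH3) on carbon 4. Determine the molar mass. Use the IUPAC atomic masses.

142.29 g/mol

Atom tally by fragment:
  CH3 → C:1 H:3
  CH(C2H5) → C:3 H:6
  CH2 → C:1 H:2
  CH(CH3) → C:2 H:4
  CH2 → C:1 H:2
  CH2 → C:1 H:2
  CH3 → C:1 H:3
Element totals:
  C: 10
  H: 22
Molecular formula: C10H22.
  M = 10(12.011) + 22(1.008)
    = 120.110 + 22.176 = 142.286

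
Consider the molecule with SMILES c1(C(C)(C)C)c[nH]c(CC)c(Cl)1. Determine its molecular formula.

Atom tally by fragment:
  pyrrole ring core → C:4 H:5 N:1
  (− 3 ring H displaced by substituents)
  + C(CH3)3 → C:4 H:9
  + C2H5 → C:2 H:5
  + Cl → Cl:1
Element totals:
  C: 10
  H: 16
  Cl: 1
  N: 1

C10H16ClN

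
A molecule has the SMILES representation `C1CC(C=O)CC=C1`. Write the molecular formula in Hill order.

C7H10O

Atom tally by fragment:
  cyclohexene ring core → C:6 H:10
  (− 1 ring H displaced by substituents)
  + CHO → C:1 H:1 O:1
Element totals:
  C: 7
  H: 10
  O: 1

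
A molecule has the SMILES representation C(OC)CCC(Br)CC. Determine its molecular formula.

C7H15BrO

Atom tally by fragment:
  CH3OCH2 → C:2 H:5 O:1
  CH2 → C:1 H:2
  CH2 → C:1 H:2
  CH(Br) → C:1 H:1 Br:1
  CH2 → C:1 H:2
  CH3 → C:1 H:3
Element totals:
  C: 7
  H: 15
  Br: 1
  O: 1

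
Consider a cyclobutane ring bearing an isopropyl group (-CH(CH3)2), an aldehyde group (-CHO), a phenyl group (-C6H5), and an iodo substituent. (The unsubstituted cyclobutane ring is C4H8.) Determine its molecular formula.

Atom tally by fragment:
  cyclobutane ring core → C:4 H:8
  (− 4 ring H displaced by substituents)
  + CH(CH3)2 → C:3 H:7
  + CHO → C:1 H:1 O:1
  + C6H5 → C:6 H:5
  + I → I:1
Element totals:
  C: 14
  H: 17
  I: 1
  O: 1

C14H17IO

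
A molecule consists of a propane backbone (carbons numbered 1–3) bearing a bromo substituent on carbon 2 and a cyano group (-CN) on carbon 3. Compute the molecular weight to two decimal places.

148.00 g/mol

Atom tally by fragment:
  CH3 → C:1 H:3
  CH(Br) → C:1 H:1 Br:1
  CH2CN → C:2 H:2 N:1
Element totals:
  C: 4
  H: 6
  Br: 1
  N: 1
Molecular formula: C4H6BrN.
  M = 4(12.011) + 6(1.008) + 79.904 + 14.007
    = 48.044 + 6.048 + 79.904 + 14.007 = 148.003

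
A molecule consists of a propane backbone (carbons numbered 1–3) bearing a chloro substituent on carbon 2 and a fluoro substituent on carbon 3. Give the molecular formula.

C3H6ClF

Atom tally by fragment:
  CH3 → C:1 H:3
  CH(Cl) → C:1 H:1 Cl:1
  CH2F → C:1 H:2 F:1
Element totals:
  C: 3
  H: 6
  Cl: 1
  F: 1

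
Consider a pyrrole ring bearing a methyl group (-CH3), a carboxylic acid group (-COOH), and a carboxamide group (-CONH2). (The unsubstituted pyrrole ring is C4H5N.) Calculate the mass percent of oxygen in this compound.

28.54%

Atom tally by fragment:
  pyrrole ring core → C:4 H:5 N:1
  (− 3 ring H displaced by substituents)
  + CH3 → C:1 H:3
  + COOH → C:1 H:1 O:2
  + CONH2 → C:1 H:2 O:1 N:1
Element totals:
  C: 7
  H: 8
  N: 2
  O: 3
Molecular formula: C7H8N2O3.
Molar mass = 168.152 g/mol.
Mass from O: 3 × 15.999 = 47.997 g/mol.
%O = 47.997 / 168.152 × 100 = 28.54%.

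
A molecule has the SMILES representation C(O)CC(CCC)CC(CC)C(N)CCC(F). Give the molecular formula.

C14H30FNO

Atom tally by fragment:
  HOCH2 → C:1 H:3 O:1
  CH2 → C:1 H:2
  CH(CH2CH2CH3) → C:4 H:8
  CH2 → C:1 H:2
  CH(C2H5) → C:3 H:6
  CH(NH2) → C:1 H:3 N:1
  CH2 → C:1 H:2
  CH2 → C:1 H:2
  CH2F → C:1 H:2 F:1
Element totals:
  C: 14
  H: 30
  F: 1
  N: 1
  O: 1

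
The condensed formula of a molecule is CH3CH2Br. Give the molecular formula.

Atom tally by fragment:
  CH3 → C:1 H:3
  CH2Br → C:1 H:2 Br:1
Element totals:
  C: 2
  H: 5
  Br: 1

C2H5Br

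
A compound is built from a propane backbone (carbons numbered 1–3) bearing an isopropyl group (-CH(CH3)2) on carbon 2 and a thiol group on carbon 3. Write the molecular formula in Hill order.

C6H14S

Atom tally by fragment:
  CH3 → C:1 H:3
  CH(CH(CH3)2) → C:4 H:8
  CH2SH → C:1 H:3 S:1
Element totals:
  C: 6
  H: 14
  S: 1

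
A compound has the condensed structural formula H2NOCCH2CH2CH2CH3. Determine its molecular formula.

Atom tally by fragment:
  H2NOCCH2 → C:2 H:4 O:1 N:1
  CH2 → C:1 H:2
  CH2 → C:1 H:2
  CH3 → C:1 H:3
Element totals:
  C: 5
  H: 11
  N: 1
  O: 1

C5H11NO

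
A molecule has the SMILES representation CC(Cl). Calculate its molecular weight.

Atom tally by fragment:
  CH3 → C:1 H:3
  CH2Cl → C:1 H:2 Cl:1
Element totals:
  C: 2
  H: 5
  Cl: 1
Molecular formula: C2H5Cl.
  M = 2(12.011) + 5(1.008) + 35.45
    = 24.022 + 5.040 + 35.450 = 64.512

64.51 g/mol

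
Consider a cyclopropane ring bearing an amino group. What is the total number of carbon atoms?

Atom tally by fragment:
  cyclopropane ring core → C:3 H:6
  (− 1 ring H displaced by substituents)
  + NH2 → N:1 H:2
Element totals:
  C: 3
  H: 7
  N: 1

3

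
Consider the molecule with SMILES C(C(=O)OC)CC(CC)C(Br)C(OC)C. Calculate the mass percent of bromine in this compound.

Atom tally by fragment:
  CH3OOCCH2 → C:3 H:5 O:2
  CH2 → C:1 H:2
  CH(C2H5) → C:3 H:6
  CH(Br) → C:1 H:1 Br:1
  CH(OCH3) → C:2 H:4 O:1
  CH3 → C:1 H:3
Element totals:
  C: 11
  H: 21
  Br: 1
  O: 3
Molecular formula: C11H21BrO3.
Molar mass = 281.190 g/mol.
Mass from Br: 1 × 79.904 = 79.904 g/mol.
%Br = 79.904 / 281.190 × 100 = 28.42%.

28.42%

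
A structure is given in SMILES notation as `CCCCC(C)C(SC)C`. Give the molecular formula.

Atom tally by fragment:
  CH3 → C:1 H:3
  CH2 → C:1 H:2
  CH2 → C:1 H:2
  CH2 → C:1 H:2
  CH(CH3) → C:2 H:4
  CH(SCH3) → C:2 H:4 S:1
  CH3 → C:1 H:3
Element totals:
  C: 9
  H: 20
  S: 1

C9H20S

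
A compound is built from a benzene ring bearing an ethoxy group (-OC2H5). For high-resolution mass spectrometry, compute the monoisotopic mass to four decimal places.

122.0732

Atom tally by fragment:
  benzene ring core → C:6 H:6
  (− 1 ring H displaced by substituents)
  + OC2H5 → C:2 H:5 O:1
Element totals:
  C: 8
  H: 10
  O: 1
Molecular formula: C8H10O.
  M = 8(12.0) + 10(1.007825) + 15.994915
    = 96.000000 + 10.078250 + 15.994915 = 122.073165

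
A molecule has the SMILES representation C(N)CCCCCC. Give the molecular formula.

C7H17N

Atom tally by fragment:
  H2NCH2 → C:1 H:4 N:1
  CH2 → C:1 H:2
  CH2 → C:1 H:2
  CH2 → C:1 H:2
  CH2 → C:1 H:2
  CH2 → C:1 H:2
  CH3 → C:1 H:3
Element totals:
  C: 7
  H: 17
  N: 1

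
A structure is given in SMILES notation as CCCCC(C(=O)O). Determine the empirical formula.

C3H6O

Atom tally by fragment:
  CH3 → C:1 H:3
  CH2 → C:1 H:2
  CH2 → C:1 H:2
  CH2 → C:1 H:2
  CH2COOH → C:2 H:3 O:2
Element totals:
  C: 6
  H: 12
  O: 2
Molecular formula: C6H12O2.
gcd of subscripts = 2; dividing each by 2:
  C: 6/2 = 3
  H: 12/2 = 6
  O: 2/2 = 1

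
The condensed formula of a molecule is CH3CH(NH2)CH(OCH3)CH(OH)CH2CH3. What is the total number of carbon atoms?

7

Element totals:
  C: 7
  H: 17
  N: 1
  O: 2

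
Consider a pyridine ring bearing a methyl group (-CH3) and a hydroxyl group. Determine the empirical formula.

Atom tally by fragment:
  pyridine ring core → C:5 H:5 N:1
  (− 2 ring H displaced by substituents)
  + CH3 → C:1 H:3
  + OH → O:1 H:1
Element totals:
  C: 6
  H: 7
  N: 1
  O: 1
Molecular formula: C6H7NO.
gcd of subscripts (6, 7, 1, 1) = 1, so the empirical formula equals the molecular formula.

C6H7NO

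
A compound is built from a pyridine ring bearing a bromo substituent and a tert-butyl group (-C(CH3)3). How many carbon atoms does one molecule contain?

9

Atom tally by fragment:
  pyridine ring core → C:5 H:5 N:1
  (− 2 ring H displaced by substituents)
  + Br → Br:1
  + C(CH3)3 → C:4 H:9
Element totals:
  C: 9
  H: 12
  Br: 1
  N: 1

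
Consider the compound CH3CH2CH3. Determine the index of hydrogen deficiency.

0

Atom tally by fragment:
  CH3 → C:1 H:3
  CH2 → C:1 H:2
  CH3 → C:1 H:3
Element totals:
  C: 3
  H: 8
Molecular formula: C3H8.
DoU = (2C + 2 + N − H − X) / 2 = (2·3 + 2 + 0 − 8 − 0) / 2 = 0.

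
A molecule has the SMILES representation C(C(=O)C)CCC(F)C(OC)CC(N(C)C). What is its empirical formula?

C12H24FNO2

Atom tally by fragment:
  CH3COCH2 → C:3 H:5 O:1
  CH2 → C:1 H:2
  CH2 → C:1 H:2
  CH(F) → C:1 H:1 F:1
  CH(OCH3) → C:2 H:4 O:1
  CH2 → C:1 H:2
  CH2N(CH3)2 → C:3 H:8 N:1
Element totals:
  C: 12
  H: 24
  F: 1
  N: 1
  O: 2
Molecular formula: C12H24FNO2.
gcd of subscripts (12, 1, 24, 1, 2) = 1, so the empirical formula equals the molecular formula.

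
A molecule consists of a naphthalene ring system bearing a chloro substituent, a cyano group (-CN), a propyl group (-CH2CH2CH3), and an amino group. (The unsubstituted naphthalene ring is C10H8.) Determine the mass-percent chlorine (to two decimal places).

14.49%

Atom tally by fragment:
  naphthalene ring system core → C:10 H:8
  (− 4 ring H displaced by substituents)
  + Cl → Cl:1
  + CN → C:1 N:1
  + CH2CH2CH3 → C:3 H:7
  + NH2 → N:1 H:2
Element totals:
  C: 14
  H: 13
  Cl: 1
  N: 2
Molecular formula: C14H13ClN2.
Molar mass = 244.722 g/mol.
Mass from Cl: 1 × 35.45 = 35.450 g/mol.
%Cl = 35.450 / 244.722 × 100 = 14.49%.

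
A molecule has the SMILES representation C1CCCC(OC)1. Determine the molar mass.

100.16 g/mol

Atom tally by fragment:
  cyclopentane ring core → C:5 H:10
  (− 1 ring H displaced by substituents)
  + OCH3 → C:1 H:3 O:1
Element totals:
  C: 6
  H: 12
  O: 1
Molecular formula: C6H12O.
  M = 6(12.011) + 12(1.008) + 15.999
    = 72.066 + 12.096 + 15.999 = 100.161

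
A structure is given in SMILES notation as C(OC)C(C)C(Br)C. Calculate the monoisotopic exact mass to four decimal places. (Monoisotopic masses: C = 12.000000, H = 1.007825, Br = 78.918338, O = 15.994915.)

180.0150

Atom tally by fragment:
  CH3OCH2 → C:2 H:5 O:1
  CH(CH3) → C:2 H:4
  CH(Br) → C:1 H:1 Br:1
  CH3 → C:1 H:3
Element totals:
  C: 6
  H: 13
  Br: 1
  O: 1
Molecular formula: C6H13BrO.
  M = 6(12.0) + 13(1.007825) + 78.918338 + 15.994915
    = 72.000000 + 13.101725 + 78.918338 + 15.994915 = 180.014978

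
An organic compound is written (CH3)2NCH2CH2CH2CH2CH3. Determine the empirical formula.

C7H17N

Atom tally by fragment:
  (CH3)2NCH2 → C:3 H:8 N:1
  CH2 → C:1 H:2
  CH2 → C:1 H:2
  CH2 → C:1 H:2
  CH3 → C:1 H:3
Element totals:
  C: 7
  H: 17
  N: 1
Molecular formula: C7H17N.
gcd of subscripts (7, 17, 1) = 1, so the empirical formula equals the molecular formula.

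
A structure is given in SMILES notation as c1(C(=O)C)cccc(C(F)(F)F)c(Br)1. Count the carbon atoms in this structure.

Atom tally by fragment:
  benzene ring core → C:6 H:6
  (− 3 ring H displaced by substituents)
  + COCH3 → C:2 H:3 O:1
  + CF3 → C:1 F:3
  + Br → Br:1
Element totals:
  C: 9
  H: 6
  Br: 1
  F: 3
  O: 1

9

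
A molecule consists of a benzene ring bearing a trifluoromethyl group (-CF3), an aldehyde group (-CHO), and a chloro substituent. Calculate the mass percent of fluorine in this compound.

27.33%

Atom tally by fragment:
  benzene ring core → C:6 H:6
  (− 3 ring H displaced by substituents)
  + CF3 → C:1 F:3
  + CHO → C:1 H:1 O:1
  + Cl → Cl:1
Element totals:
  C: 8
  H: 4
  Cl: 1
  F: 3
  O: 1
Molecular formula: C8H4ClF3O.
Molar mass = 208.563 g/mol.
Mass from F: 3 × 18.998 = 56.994 g/mol.
%F = 56.994 / 208.563 × 100 = 27.33%.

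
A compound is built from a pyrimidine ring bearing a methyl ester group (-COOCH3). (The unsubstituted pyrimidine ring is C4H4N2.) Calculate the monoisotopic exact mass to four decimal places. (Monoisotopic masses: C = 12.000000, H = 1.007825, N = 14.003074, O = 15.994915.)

Atom tally by fragment:
  pyrimidine ring core → C:4 H:4 N:2
  (− 1 ring H displaced by substituents)
  + COOCH3 → C:2 H:3 O:2
Element totals:
  C: 6
  H: 6
  N: 2
  O: 2
Molecular formula: C6H6N2O2.
  M = 6(12.0) + 6(1.007825) + 2(14.003074) + 2(15.994915)
    = 72.000000 + 6.046950 + 28.006148 + 31.989830 = 138.042928

138.0429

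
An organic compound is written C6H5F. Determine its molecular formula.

C6H5F

Element totals:
  C: 6
  H: 5
  F: 1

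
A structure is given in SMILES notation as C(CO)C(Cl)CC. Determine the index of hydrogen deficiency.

0

Atom tally by fragment:
  HOCH2CH2 → C:2 H:5 O:1
  CH(Cl) → C:1 H:1 Cl:1
  CH2 → C:1 H:2
  CH3 → C:1 H:3
Element totals:
  C: 5
  H: 11
  Cl: 1
  O: 1
Molecular formula: C5H11ClO.
DoU = (2C + 2 + N − H − X) / 2 = (2·5 + 2 + 0 − 11 − 1) / 2 = 0.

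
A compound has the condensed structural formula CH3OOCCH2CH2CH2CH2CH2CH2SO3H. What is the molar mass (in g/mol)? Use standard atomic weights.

224.27 g/mol

Atom tally by fragment:
  CH3OOCCH2 → C:3 H:5 O:2
  CH2 → C:1 H:2
  CH2 → C:1 H:2
  CH2 → C:1 H:2
  CH2 → C:1 H:2
  CH2SO3H → C:1 H:3 S:1 O:3
Element totals:
  C: 8
  H: 16
  O: 5
  S: 1
Molecular formula: C8H16O5S.
  M = 8(12.011) + 16(1.008) + 5(15.999) + 32.06
    = 96.088 + 16.128 + 79.995 + 32.060 = 224.271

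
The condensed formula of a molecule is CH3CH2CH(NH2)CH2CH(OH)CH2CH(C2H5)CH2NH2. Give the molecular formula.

C10H24N2O

Element totals:
  C: 10
  H: 24
  N: 2
  O: 1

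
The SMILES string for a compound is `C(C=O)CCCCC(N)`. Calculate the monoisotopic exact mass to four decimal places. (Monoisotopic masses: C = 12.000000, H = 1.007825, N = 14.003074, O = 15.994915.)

Atom tally by fragment:
  OHCCH2 → C:2 H:3 O:1
  CH2 → C:1 H:2
  CH2 → C:1 H:2
  CH2 → C:1 H:2
  CH2 → C:1 H:2
  CH2NH2 → C:1 H:4 N:1
Element totals:
  C: 7
  H: 15
  N: 1
  O: 1
Molecular formula: C7H15NO.
  M = 7(12.0) + 15(1.007825) + 14.003074 + 15.994915
    = 84.000000 + 15.117375 + 14.003074 + 15.994915 = 129.115364

129.1154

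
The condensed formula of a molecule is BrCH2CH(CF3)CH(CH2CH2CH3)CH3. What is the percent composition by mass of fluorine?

23.07%

Atom tally by fragment:
  BrCH2 → C:1 H:2 Br:1
  CH(CF3) → C:2 H:1 F:3
  CH(CH2CH2CH3) → C:4 H:8
  CH3 → C:1 H:3
Element totals:
  C: 8
  H: 14
  Br: 1
  F: 3
Molecular formula: C8H14BrF3.
Molar mass = 247.098 g/mol.
Mass from F: 3 × 18.998 = 56.994 g/mol.
%F = 56.994 / 247.098 × 100 = 23.07%.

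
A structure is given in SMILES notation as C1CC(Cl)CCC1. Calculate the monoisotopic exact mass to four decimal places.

Atom tally by fragment:
  cyclohexane ring core → C:6 H:12
  (− 1 ring H displaced by substituents)
  + Cl → Cl:1
Element totals:
  C: 6
  H: 11
  Cl: 1
Molecular formula: C6H11Cl.
  M = 6(12.0) + 11(1.007825) + 34.968853
    = 72.000000 + 11.086075 + 34.968853 = 118.054928

118.0549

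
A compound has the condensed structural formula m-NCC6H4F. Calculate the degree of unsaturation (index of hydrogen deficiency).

6

Element totals:
  C: 7
  H: 4
  F: 1
  N: 1
Molecular formula: C7H4FN.
DoU = (2C + 2 + N − H − X) / 2 = (2·7 + 2 + 1 − 4 − 1) / 2 = 6.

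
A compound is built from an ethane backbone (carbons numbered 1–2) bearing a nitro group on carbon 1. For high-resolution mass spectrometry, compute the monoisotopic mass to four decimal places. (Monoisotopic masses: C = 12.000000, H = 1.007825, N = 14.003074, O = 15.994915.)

75.0320

Atom tally by fragment:
  O2NCH2 → C:1 H:2 N:1 O:2
  CH3 → C:1 H:3
Element totals:
  C: 2
  H: 5
  N: 1
  O: 2
Molecular formula: C2H5NO2.
  M = 2(12.0) + 5(1.007825) + 14.003074 + 2(15.994915)
    = 24.000000 + 5.039125 + 14.003074 + 31.989830 = 75.032029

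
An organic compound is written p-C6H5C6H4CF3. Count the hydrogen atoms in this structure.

9

Atom tally by fragment:
  benzene ring core → C:6 H:6
  (− 2 ring H displaced by substituents)
  + C6H5 → C:6 H:5
  + CF3 → C:1 F:3
Element totals:
  C: 13
  H: 9
  F: 3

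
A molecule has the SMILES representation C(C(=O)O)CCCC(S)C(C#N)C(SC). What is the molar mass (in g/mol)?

247.37 g/mol

Atom tally by fragment:
  HOOCCH2 → C:2 H:3 O:2
  CH2 → C:1 H:2
  CH2 → C:1 H:2
  CH2 → C:1 H:2
  CH(SH) → C:1 H:2 S:1
  CH(CN) → C:2 H:1 N:1
  CH2SCH3 → C:2 H:5 S:1
Element totals:
  C: 10
  H: 17
  N: 1
  O: 2
  S: 2
Molecular formula: C10H17NO2S2.
  M = 10(12.011) + 17(1.008) + 14.007 + 2(15.999) + 2(32.06)
    = 120.110 + 17.136 + 14.007 + 31.998 + 64.120 = 247.371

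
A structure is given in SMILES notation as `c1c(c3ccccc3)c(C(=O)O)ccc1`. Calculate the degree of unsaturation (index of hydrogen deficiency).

Atom tally by fragment:
  benzene ring core → C:6 H:6
  (− 2 ring H displaced by substituents)
  + C6H5 → C:6 H:5
  + COOH → C:1 H:1 O:2
Element totals:
  C: 13
  H: 10
  O: 2
Molecular formula: C13H10O2.
DoU = (2C + 2 + N − H − X) / 2 = (2·13 + 2 + 0 − 10 − 0) / 2 = 9.

9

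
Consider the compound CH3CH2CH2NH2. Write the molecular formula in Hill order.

Element totals:
  C: 3
  H: 9
  N: 1

C3H9N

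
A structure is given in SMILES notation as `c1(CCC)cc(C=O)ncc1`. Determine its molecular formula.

C9H11NO

Atom tally by fragment:
  pyridine ring core → C:5 H:5 N:1
  (− 2 ring H displaced by substituents)
  + CH2CH2CH3 → C:3 H:7
  + CHO → C:1 H:1 O:1
Element totals:
  C: 9
  H: 11
  N: 1
  O: 1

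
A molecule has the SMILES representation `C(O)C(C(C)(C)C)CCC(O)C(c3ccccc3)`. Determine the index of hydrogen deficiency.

4

Atom tally by fragment:
  HOCH2 → C:1 H:3 O:1
  CH(C(CH3)3) → C:5 H:10
  CH2 → C:1 H:2
  CH2 → C:1 H:2
  CH(OH) → C:1 H:2 O:1
  CH2C6H5 → C:7 H:7
Element totals:
  C: 16
  H: 26
  O: 2
Molecular formula: C16H26O2.
DoU = (2C + 2 + N − H − X) / 2 = (2·16 + 2 + 0 − 26 − 0) / 2 = 4.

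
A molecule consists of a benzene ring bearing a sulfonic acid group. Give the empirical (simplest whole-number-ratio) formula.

C6H6O3S

Atom tally by fragment:
  benzene ring core → C:6 H:6
  (− 1 ring H displaced by substituents)
  + SO3H → S:1 O:3 H:1
Element totals:
  C: 6
  H: 6
  O: 3
  S: 1
Molecular formula: C6H6O3S.
gcd of subscripts (6, 6, 3, 1) = 1, so the empirical formula equals the molecular formula.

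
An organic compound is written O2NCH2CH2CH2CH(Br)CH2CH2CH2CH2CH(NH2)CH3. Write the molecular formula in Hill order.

C10H21BrN2O2

Atom tally by fragment:
  O2NCH2 → C:1 H:2 N:1 O:2
  CH2 → C:1 H:2
  CH2 → C:1 H:2
  CH(Br) → C:1 H:1 Br:1
  CH2 → C:1 H:2
  CH2 → C:1 H:2
  CH2 → C:1 H:2
  CH2 → C:1 H:2
  CH(NH2) → C:1 H:3 N:1
  CH3 → C:1 H:3
Element totals:
  C: 10
  H: 21
  Br: 1
  N: 2
  O: 2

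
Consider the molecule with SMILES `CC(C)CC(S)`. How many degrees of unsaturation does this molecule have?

0

Atom tally by fragment:
  CH3 → C:1 H:3
  CH(CH3) → C:2 H:4
  CH2 → C:1 H:2
  CH2SH → C:1 H:3 S:1
Element totals:
  C: 5
  H: 12
  S: 1
Molecular formula: C5H12S.
DoU = (2C + 2 + N − H − X) / 2 = (2·5 + 2 + 0 − 12 − 0) / 2 = 0.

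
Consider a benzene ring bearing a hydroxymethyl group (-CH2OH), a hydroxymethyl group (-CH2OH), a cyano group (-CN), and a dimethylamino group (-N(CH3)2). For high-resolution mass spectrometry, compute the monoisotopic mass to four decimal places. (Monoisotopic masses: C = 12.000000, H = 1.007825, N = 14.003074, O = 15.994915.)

Atom tally by fragment:
  benzene ring core → C:6 H:6
  (− 4 ring H displaced by substituents)
  + CH2OH → C:1 H:3 O:1
  + CH2OH → C:1 H:3 O:1
  + CN → C:1 N:1
  + N(CH3)2 → N:1 C:2 H:6
Element totals:
  C: 11
  H: 14
  N: 2
  O: 2
Molecular formula: C11H14N2O2.
  M = 11(12.0) + 14(1.007825) + 2(14.003074) + 2(15.994915)
    = 132.000000 + 14.109550 + 28.006148 + 31.989830 = 206.105528

206.1055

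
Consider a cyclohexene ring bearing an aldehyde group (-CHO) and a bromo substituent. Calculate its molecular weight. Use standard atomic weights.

189.05 g/mol

Atom tally by fragment:
  cyclohexene ring core → C:6 H:10
  (− 2 ring H displaced by substituents)
  + CHO → C:1 H:1 O:1
  + Br → Br:1
Element totals:
  C: 7
  H: 9
  Br: 1
  O: 1
Molecular formula: C7H9BrO.
  M = 7(12.011) + 9(1.008) + 79.904 + 15.999
    = 84.077 + 9.072 + 79.904 + 15.999 = 189.052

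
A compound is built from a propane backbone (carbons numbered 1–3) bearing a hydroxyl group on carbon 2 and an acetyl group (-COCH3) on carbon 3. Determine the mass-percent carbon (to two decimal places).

Atom tally by fragment:
  CH3 → C:1 H:3
  CH(OH) → C:1 H:2 O:1
  CH2COCH3 → C:3 H:5 O:1
Element totals:
  C: 5
  H: 10
  O: 2
Molecular formula: C5H10O2.
Molar mass = 102.133 g/mol.
Mass from C: 5 × 12.011 = 60.055 g/mol.
%C = 60.055 / 102.133 × 100 = 58.80%.

58.80%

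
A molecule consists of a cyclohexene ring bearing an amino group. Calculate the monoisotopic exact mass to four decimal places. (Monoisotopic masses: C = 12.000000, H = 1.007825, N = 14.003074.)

Atom tally by fragment:
  cyclohexene ring core → C:6 H:10
  (− 1 ring H displaced by substituents)
  + NH2 → N:1 H:2
Element totals:
  C: 6
  H: 11
  N: 1
Molecular formula: C6H11N.
  M = 6(12.0) + 11(1.007825) + 14.003074
    = 72.000000 + 11.086075 + 14.003074 = 97.089149

97.0891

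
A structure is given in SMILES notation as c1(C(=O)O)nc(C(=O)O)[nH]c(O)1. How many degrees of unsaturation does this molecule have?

5

Atom tally by fragment:
  imidazole ring core → C:3 H:4 N:2
  (− 3 ring H displaced by substituents)
  + COOH → C:1 H:1 O:2
  + COOH → C:1 H:1 O:2
  + OH → O:1 H:1
Element totals:
  C: 5
  H: 4
  N: 2
  O: 5
Molecular formula: C5H4N2O5.
DoU = (2C + 2 + N − H − X) / 2 = (2·5 + 2 + 2 − 4 − 0) / 2 = 5.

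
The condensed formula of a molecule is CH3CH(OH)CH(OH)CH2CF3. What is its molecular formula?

Element totals:
  C: 5
  H: 9
  F: 3
  O: 2

C5H9F3O2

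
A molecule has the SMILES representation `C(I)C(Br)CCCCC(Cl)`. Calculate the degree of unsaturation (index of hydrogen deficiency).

0

Atom tally by fragment:
  ICH2 → C:1 H:2 I:1
  CH(Br) → C:1 H:1 Br:1
  CH2 → C:1 H:2
  CH2 → C:1 H:2
  CH2 → C:1 H:2
  CH2 → C:1 H:2
  CH2Cl → C:1 H:2 Cl:1
Element totals:
  C: 7
  H: 13
  Br: 1
  Cl: 1
  I: 1
Molecular formula: C7H13BrClI.
DoU = (2C + 2 + N − H − X) / 2 = (2·7 + 2 + 0 − 13 − 3) / 2 = 0.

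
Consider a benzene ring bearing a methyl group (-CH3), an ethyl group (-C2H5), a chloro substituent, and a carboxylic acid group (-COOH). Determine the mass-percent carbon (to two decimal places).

60.46%

Atom tally by fragment:
  benzene ring core → C:6 H:6
  (− 4 ring H displaced by substituents)
  + CH3 → C:1 H:3
  + C2H5 → C:2 H:5
  + Cl → Cl:1
  + COOH → C:1 H:1 O:2
Element totals:
  C: 10
  H: 11
  Cl: 1
  O: 2
Molecular formula: C10H11ClO2.
Molar mass = 198.646 g/mol.
Mass from C: 10 × 12.011 = 120.110 g/mol.
%C = 120.110 / 198.646 × 100 = 60.46%.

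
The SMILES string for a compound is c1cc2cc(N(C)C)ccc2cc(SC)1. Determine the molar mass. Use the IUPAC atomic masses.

Atom tally by fragment:
  naphthalene ring system core → C:10 H:8
  (− 2 ring H displaced by substituents)
  + N(CH3)2 → N:1 C:2 H:6
  + SCH3 → C:1 H:3 S:1
Element totals:
  C: 13
  H: 15
  N: 1
  S: 1
Molecular formula: C13H15NS.
  M = 13(12.011) + 15(1.008) + 14.007 + 32.06
    = 156.143 + 15.120 + 14.007 + 32.060 = 217.330

217.33 g/mol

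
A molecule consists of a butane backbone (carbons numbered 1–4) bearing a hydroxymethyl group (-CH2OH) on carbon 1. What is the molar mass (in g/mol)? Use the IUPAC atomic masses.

Atom tally by fragment:
  HOCH2CH2 → C:2 H:5 O:1
  CH2 → C:1 H:2
  CH2 → C:1 H:2
  CH3 → C:1 H:3
Element totals:
  C: 5
  H: 12
  O: 1
Molecular formula: C5H12O.
  M = 5(12.011) + 12(1.008) + 15.999
    = 60.055 + 12.096 + 15.999 = 88.150

88.15 g/mol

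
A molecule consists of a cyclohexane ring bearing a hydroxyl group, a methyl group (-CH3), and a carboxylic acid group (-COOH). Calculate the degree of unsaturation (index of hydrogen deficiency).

Atom tally by fragment:
  cyclohexane ring core → C:6 H:12
  (− 3 ring H displaced by substituents)
  + OH → O:1 H:1
  + CH3 → C:1 H:3
  + COOH → C:1 H:1 O:2
Element totals:
  C: 8
  H: 14
  O: 3
Molecular formula: C8H14O3.
DoU = (2C + 2 + N − H − X) / 2 = (2·8 + 2 + 0 − 14 − 0) / 2 = 2.

2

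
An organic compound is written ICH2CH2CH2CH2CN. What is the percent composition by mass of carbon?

Atom tally by fragment:
  ICH2 → C:1 H:2 I:1
  CH2 → C:1 H:2
  CH2 → C:1 H:2
  CH2CN → C:2 H:2 N:1
Element totals:
  C: 5
  H: 8
  I: 1
  N: 1
Molecular formula: C5H8IN.
Molar mass = 209.030 g/mol.
Mass from C: 5 × 12.011 = 60.055 g/mol.
%C = 60.055 / 209.030 × 100 = 28.73%.

28.73%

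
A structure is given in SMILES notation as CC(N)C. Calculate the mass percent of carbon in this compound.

60.96%

Atom tally by fragment:
  CH3 → C:1 H:3
  CH(NH2) → C:1 H:3 N:1
  CH3 → C:1 H:3
Element totals:
  C: 3
  H: 9
  N: 1
Molecular formula: C3H9N.
Molar mass = 59.112 g/mol.
Mass from C: 3 × 12.011 = 36.033 g/mol.
%C = 36.033 / 59.112 × 100 = 60.96%.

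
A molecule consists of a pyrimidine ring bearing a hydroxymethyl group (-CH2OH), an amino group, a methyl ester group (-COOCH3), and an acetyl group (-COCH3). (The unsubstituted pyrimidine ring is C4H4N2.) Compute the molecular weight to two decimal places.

225.20 g/mol

Atom tally by fragment:
  pyrimidine ring core → C:4 H:4 N:2
  (− 4 ring H displaced by substituents)
  + CH2OH → C:1 H:3 O:1
  + NH2 → N:1 H:2
  + COOCH3 → C:2 H:3 O:2
  + COCH3 → C:2 H:3 O:1
Element totals:
  C: 9
  H: 11
  N: 3
  O: 4
Molecular formula: C9H11N3O4.
  M = 9(12.011) + 11(1.008) + 3(14.007) + 4(15.999)
    = 108.099 + 11.088 + 42.021 + 63.996 = 225.204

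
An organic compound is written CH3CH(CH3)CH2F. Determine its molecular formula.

C4H9F

Atom tally by fragment:
  CH3 → C:1 H:3
  CH(CH3) → C:2 H:4
  CH2F → C:1 H:2 F:1
Element totals:
  C: 4
  H: 9
  F: 1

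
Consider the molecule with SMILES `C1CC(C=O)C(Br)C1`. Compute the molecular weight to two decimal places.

177.04 g/mol

Atom tally by fragment:
  cyclopentane ring core → C:5 H:10
  (− 2 ring H displaced by substituents)
  + CHO → C:1 H:1 O:1
  + Br → Br:1
Element totals:
  C: 6
  H: 9
  Br: 1
  O: 1
Molecular formula: C6H9BrO.
  M = 6(12.011) + 9(1.008) + 79.904 + 15.999
    = 72.066 + 9.072 + 79.904 + 15.999 = 177.041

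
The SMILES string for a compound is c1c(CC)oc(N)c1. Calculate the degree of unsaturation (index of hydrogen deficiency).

3

Atom tally by fragment:
  furan ring core → C:4 H:4 O:1
  (− 2 ring H displaced by substituents)
  + C2H5 → C:2 H:5
  + NH2 → N:1 H:2
Element totals:
  C: 6
  H: 9
  N: 1
  O: 1
Molecular formula: C6H9NO.
DoU = (2C + 2 + N − H − X) / 2 = (2·6 + 2 + 1 − 9 − 0) / 2 = 3.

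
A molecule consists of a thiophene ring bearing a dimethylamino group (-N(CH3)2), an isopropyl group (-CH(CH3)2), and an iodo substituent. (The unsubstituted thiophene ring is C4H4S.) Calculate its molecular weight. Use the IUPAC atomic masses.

Atom tally by fragment:
  thiophene ring core → C:4 H:4 S:1
  (− 3 ring H displaced by substituents)
  + N(CH3)2 → N:1 C:2 H:6
  + CH(CH3)2 → C:3 H:7
  + I → I:1
Element totals:
  C: 9
  H: 14
  I: 1
  N: 1
  S: 1
Molecular formula: C9H14INS.
  M = 9(12.011) + 14(1.008) + 126.904 + 14.007 + 32.06
    = 108.099 + 14.112 + 126.904 + 14.007 + 32.060 = 295.182

295.18 g/mol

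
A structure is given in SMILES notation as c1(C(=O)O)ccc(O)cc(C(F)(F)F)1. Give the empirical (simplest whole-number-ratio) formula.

Atom tally by fragment:
  benzene ring core → C:6 H:6
  (− 3 ring H displaced by substituents)
  + COOH → C:1 H:1 O:2
  + OH → O:1 H:1
  + CF3 → C:1 F:3
Element totals:
  C: 8
  H: 5
  F: 3
  O: 3
Molecular formula: C8H5F3O3.
gcd of subscripts (8, 3, 5, 3) = 1, so the empirical formula equals the molecular formula.

C8H5F3O3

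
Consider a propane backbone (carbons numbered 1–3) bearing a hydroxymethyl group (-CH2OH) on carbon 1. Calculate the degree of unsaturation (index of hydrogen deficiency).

Atom tally by fragment:
  HOCH2CH2 → C:2 H:5 O:1
  CH2 → C:1 H:2
  CH3 → C:1 H:3
Element totals:
  C: 4
  H: 10
  O: 1
Molecular formula: C4H10O.
DoU = (2C + 2 + N − H − X) / 2 = (2·4 + 2 + 0 − 10 − 0) / 2 = 0.

0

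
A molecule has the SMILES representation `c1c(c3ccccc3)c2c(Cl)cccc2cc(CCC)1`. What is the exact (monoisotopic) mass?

280.1019

Atom tally by fragment:
  naphthalene ring system core → C:10 H:8
  (− 3 ring H displaced by substituents)
  + C6H5 → C:6 H:5
  + Cl → Cl:1
  + CH2CH2CH3 → C:3 H:7
Element totals:
  C: 19
  H: 17
  Cl: 1
Molecular formula: C19H17Cl.
  M = 19(12.0) + 17(1.007825) + 34.968853
    = 228.000000 + 17.133025 + 34.968853 = 280.101878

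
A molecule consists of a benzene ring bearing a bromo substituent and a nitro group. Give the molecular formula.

C6H4BrNO2

Atom tally by fragment:
  benzene ring core → C:6 H:6
  (− 2 ring H displaced by substituents)
  + Br → Br:1
  + NO2 → N:1 O:2
Element totals:
  C: 6
  H: 4
  Br: 1
  N: 1
  O: 2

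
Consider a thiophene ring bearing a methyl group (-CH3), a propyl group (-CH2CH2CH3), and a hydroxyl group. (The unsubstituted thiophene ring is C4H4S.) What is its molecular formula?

C8H12OS

Atom tally by fragment:
  thiophene ring core → C:4 H:4 S:1
  (− 3 ring H displaced by substituents)
  + CH3 → C:1 H:3
  + CH2CH2CH3 → C:3 H:7
  + OH → O:1 H:1
Element totals:
  C: 8
  H: 12
  O: 1
  S: 1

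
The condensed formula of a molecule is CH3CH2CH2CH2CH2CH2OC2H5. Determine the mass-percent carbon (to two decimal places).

73.78%

Element totals:
  C: 8
  H: 18
  O: 1
Molecular formula: C8H18O.
Molar mass = 130.231 g/mol.
Mass from C: 8 × 12.011 = 96.088 g/mol.
%C = 96.088 / 130.231 × 100 = 73.78%.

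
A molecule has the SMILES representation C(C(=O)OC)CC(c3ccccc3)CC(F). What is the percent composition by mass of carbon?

Atom tally by fragment:
  CH3OOCCH2 → C:3 H:5 O:2
  CH2 → C:1 H:2
  CH(C6H5) → C:7 H:6
  CH2 → C:1 H:2
  CH2F → C:1 H:2 F:1
Element totals:
  C: 13
  H: 17
  F: 1
  O: 2
Molecular formula: C13H17FO2.
Molar mass = 224.275 g/mol.
Mass from C: 13 × 12.011 = 156.143 g/mol.
%C = 156.143 / 224.275 × 100 = 69.62%.

69.62%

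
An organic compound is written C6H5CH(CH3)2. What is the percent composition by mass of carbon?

Atom tally by fragment:
  benzene ring core → C:6 H:6
  (− 1 ring H displaced by substituents)
  + CH(CH3)2 → C:3 H:7
Element totals:
  C: 9
  H: 12
Molecular formula: C9H12.
Molar mass = 120.195 g/mol.
Mass from C: 9 × 12.011 = 108.099 g/mol.
%C = 108.099 / 120.195 × 100 = 89.94%.

89.94%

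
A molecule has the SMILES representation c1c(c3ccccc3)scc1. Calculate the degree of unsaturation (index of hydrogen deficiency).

Atom tally by fragment:
  thiophene ring core → C:4 H:4 S:1
  (− 1 ring H displaced by substituents)
  + C6H5 → C:6 H:5
Element totals:
  C: 10
  H: 8
  S: 1
Molecular formula: C10H8S.
DoU = (2C + 2 + N − H − X) / 2 = (2·10 + 2 + 0 − 8 − 0) / 2 = 7.

7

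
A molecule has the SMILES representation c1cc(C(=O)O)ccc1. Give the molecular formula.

Atom tally by fragment:
  benzene ring core → C:6 H:6
  (− 1 ring H displaced by substituents)
  + COOH → C:1 H:1 O:2
Element totals:
  C: 7
  H: 6
  O: 2

C7H6O2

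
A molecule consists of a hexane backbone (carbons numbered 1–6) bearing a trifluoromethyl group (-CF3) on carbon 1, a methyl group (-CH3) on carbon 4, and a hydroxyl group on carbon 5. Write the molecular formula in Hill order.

Atom tally by fragment:
  F3CCH2 → C:2 H:2 F:3
  CH2 → C:1 H:2
  CH2 → C:1 H:2
  CH(CH3) → C:2 H:4
  CH(OH) → C:1 H:2 O:1
  CH3 → C:1 H:3
Element totals:
  C: 8
  H: 15
  F: 3
  O: 1

C8H15F3O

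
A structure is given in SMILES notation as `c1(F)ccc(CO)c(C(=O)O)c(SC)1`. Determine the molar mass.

Atom tally by fragment:
  benzene ring core → C:6 H:6
  (− 4 ring H displaced by substituents)
  + F → F:1
  + CH2OH → C:1 H:3 O:1
  + COOH → C:1 H:1 O:2
  + SCH3 → C:1 H:3 S:1
Element totals:
  C: 9
  H: 9
  F: 1
  O: 3
  S: 1
Molecular formula: C9H9FO3S.
  M = 9(12.011) + 9(1.008) + 18.998 + 3(15.999) + 32.06
    = 108.099 + 9.072 + 18.998 + 47.997 + 32.060 = 216.226

216.23 g/mol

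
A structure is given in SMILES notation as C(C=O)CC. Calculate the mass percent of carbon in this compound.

66.63%

Atom tally by fragment:
  OHCCH2 → C:2 H:3 O:1
  CH2 → C:1 H:2
  CH3 → C:1 H:3
Element totals:
  C: 4
  H: 8
  O: 1
Molecular formula: C4H8O.
Molar mass = 72.107 g/mol.
Mass from C: 4 × 12.011 = 48.044 g/mol.
%C = 48.044 / 72.107 × 100 = 66.63%.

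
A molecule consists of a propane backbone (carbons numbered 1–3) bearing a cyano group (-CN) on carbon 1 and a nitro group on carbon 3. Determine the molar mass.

Atom tally by fragment:
  NCCH2 → C:2 H:2 N:1
  CH2 → C:1 H:2
  CH2NO2 → C:1 H:2 N:1 O:2
Element totals:
  C: 4
  H: 6
  N: 2
  O: 2
Molecular formula: C4H6N2O2.
  M = 4(12.011) + 6(1.008) + 2(14.007) + 2(15.999)
    = 48.044 + 6.048 + 28.014 + 31.998 = 114.104

114.10 g/mol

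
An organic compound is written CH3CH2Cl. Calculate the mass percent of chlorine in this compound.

Element totals:
  C: 2
  H: 5
  Cl: 1
Molecular formula: C2H5Cl.
Molar mass = 64.512 g/mol.
Mass from Cl: 1 × 35.45 = 35.450 g/mol.
%Cl = 35.450 / 64.512 × 100 = 54.95%.

54.95%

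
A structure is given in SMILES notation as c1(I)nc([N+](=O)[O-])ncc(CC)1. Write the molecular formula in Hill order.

C6H6IN3O2

Atom tally by fragment:
  pyrimidine ring core → C:4 H:4 N:2
  (− 3 ring H displaced by substituents)
  + I → I:1
  + NO2 → N:1 O:2
  + C2H5 → C:2 H:5
Element totals:
  C: 6
  H: 6
  I: 1
  N: 3
  O: 2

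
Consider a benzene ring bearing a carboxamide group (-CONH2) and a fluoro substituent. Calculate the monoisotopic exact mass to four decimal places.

Atom tally by fragment:
  benzene ring core → C:6 H:6
  (− 2 ring H displaced by substituents)
  + CONH2 → C:1 H:2 O:1 N:1
  + F → F:1
Element totals:
  C: 7
  H: 6
  F: 1
  N: 1
  O: 1
Molecular formula: C7H6FNO.
  M = 7(12.0) + 6(1.007825) + 18.998403 + 14.003074 + 15.994915
    = 84.000000 + 6.046950 + 18.998403 + 14.003074 + 15.994915 = 139.043342

139.0433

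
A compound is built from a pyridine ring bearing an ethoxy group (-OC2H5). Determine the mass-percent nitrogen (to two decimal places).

11.37%

Atom tally by fragment:
  pyridine ring core → C:5 H:5 N:1
  (− 1 ring H displaced by substituents)
  + OC2H5 → C:2 H:5 O:1
Element totals:
  C: 7
  H: 9
  N: 1
  O: 1
Molecular formula: C7H9NO.
Molar mass = 123.155 g/mol.
Mass from N: 1 × 14.007 = 14.007 g/mol.
%N = 14.007 / 123.155 × 100 = 11.37%.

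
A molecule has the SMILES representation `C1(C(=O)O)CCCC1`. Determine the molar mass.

114.14 g/mol

Atom tally by fragment:
  cyclopentane ring core → C:5 H:10
  (− 1 ring H displaced by substituents)
  + COOH → C:1 H:1 O:2
Element totals:
  C: 6
  H: 10
  O: 2
Molecular formula: C6H10O2.
  M = 6(12.011) + 10(1.008) + 2(15.999)
    = 72.066 + 10.080 + 31.998 = 114.144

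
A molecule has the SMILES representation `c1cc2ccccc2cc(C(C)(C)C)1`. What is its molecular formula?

Atom tally by fragment:
  naphthalene ring system core → C:10 H:8
  (− 1 ring H displaced by substituents)
  + C(CH3)3 → C:4 H:9
Element totals:
  C: 14
  H: 16

C14H16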